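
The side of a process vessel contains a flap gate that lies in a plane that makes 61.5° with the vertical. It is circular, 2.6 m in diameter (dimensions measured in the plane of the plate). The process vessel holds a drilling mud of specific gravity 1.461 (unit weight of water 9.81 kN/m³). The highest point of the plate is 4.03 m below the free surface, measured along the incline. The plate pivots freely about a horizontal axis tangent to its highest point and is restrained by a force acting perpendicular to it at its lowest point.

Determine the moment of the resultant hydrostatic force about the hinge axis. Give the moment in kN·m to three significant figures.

M ≈ 267 kN·m

γ = 1.461 × 9.81 = 14.33241 kN/m³.
The plate makes 61.5° with the vertical, i.e. θ = 90° − 61.5° = 28.5° to the horizontal. Measuring y along the incline from the free-surface line, vertical depth h = y·sinθ with sinθ = 0.477159.
The centroid is at the centre, 1.3 m below the top of the plate, so y_c = 4.03 + 1.3 = 5.33 m and h_c = 5.33 × 0.477159 = 2.54326 m.
A = π(1.3)² = 5.30929 m².
Resultant F = γ·h_c·A = 14.33241 × 2.54326 × 5.30929 = 193.529 kN.
I_c = πr⁴/4 = π × 1.3⁴/4 = 2.24318 m⁴.
Centre of pressure: y_p = y_c + I_c/(y_c·A) = 5.33 + 2.24318/(5.33 × 5.30929) = 5.33 + 0.0792685 = 5.40927 m along the plane.
The resultant acts 1.3 + 0.0792685 = 1.37927 m (along the plate) below the hinge at the top edge, so the moment about the hinge is M = F × 1.37927 = 193.529 × 1.37927 = 266.929 kN·m.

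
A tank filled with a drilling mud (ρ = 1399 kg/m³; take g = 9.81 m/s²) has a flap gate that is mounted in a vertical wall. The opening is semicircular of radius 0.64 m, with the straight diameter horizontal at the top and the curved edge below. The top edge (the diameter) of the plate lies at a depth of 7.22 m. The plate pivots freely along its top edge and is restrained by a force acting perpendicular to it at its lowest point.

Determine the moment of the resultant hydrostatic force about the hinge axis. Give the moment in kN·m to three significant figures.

M ≈ 18.2 kN·m

γ = ρg = 1399 × 9.81 / 1000 = 13.72419 kN/m³.
The centroid of a semicircle lies 4r/(3π) = 0.271624 m from the diameter, here below the top edge, so the centroid depth is h_c = 7.22 + 0.271624 = 7.49162 m.
A = πr²/2 = π × 0.64²/2 = 0.643398 m².
Resultant F = γ·h_c·A = 13.72419 × 7.49162 × 0.643398 = 66.1519 kN.
I_c = (π/8 − 8/(9π))·r⁴ = 0.109757 × 0.64⁴ = 0.0184142 m⁴.
Centre of pressure: y_p = y_c + I_c/(y_c·A) = 7.49162 + 0.0184142/(7.49162 × 0.643398) = 7.49162 + 0.0038203 = 7.49544 m along the plane.
The resultant acts 0.271624 + 0.0038203 = 0.275444 m (along the plate) below the hinge at the top edge, so the moment about the hinge is M = F × 0.275444 = 66.1519 × 0.275444 = 18.2211 kN·m.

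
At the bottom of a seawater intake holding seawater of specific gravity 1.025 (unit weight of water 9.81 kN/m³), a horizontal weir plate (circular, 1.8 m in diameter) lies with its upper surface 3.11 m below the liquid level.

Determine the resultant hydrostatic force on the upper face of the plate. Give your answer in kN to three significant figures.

F ≈ 79.6 kN

γ = 1.025 × 9.81 = 10.05525 kN/m³.
The plate is horizontal, so pressure is uniform at p = γ·h = 10.05525 × 3.11 = 31.2718 kN/m².
A = π(0.9)² = 2.54469 m².
F = p·A = 31.2718 × 2.54469 = 79.577 kN.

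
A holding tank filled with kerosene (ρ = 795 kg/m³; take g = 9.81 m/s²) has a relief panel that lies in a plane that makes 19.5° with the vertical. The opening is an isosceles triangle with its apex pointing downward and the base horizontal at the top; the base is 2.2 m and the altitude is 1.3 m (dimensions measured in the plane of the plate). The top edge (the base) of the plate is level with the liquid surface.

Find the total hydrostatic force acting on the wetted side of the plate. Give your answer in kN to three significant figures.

F ≈ 4.56 kN

γ = ρg = 795 × 9.81 / 1000 = 7.79895 kN/m³.
The plate makes 19.5° with the vertical, i.e. θ = 90° − 19.5° = 70.5° to the horizontal. Measuring y along the incline from the free-surface line, vertical depth h = y·sinθ with sinθ = 0.942641.
With the apex down, the centroid sits h/3 = 1.3/3 = 0.433333 m below the base (the top edge), so y_c = 0.433333 m and h_c = 0.433333 × 0.942641 = 0.408477 m.
A = ½ × 2.2 × 1.3 = 1.43 m².
Resultant F = γ·h_c·A = 7.79895 × 0.408477 × 1.43 = 4.55554 kN.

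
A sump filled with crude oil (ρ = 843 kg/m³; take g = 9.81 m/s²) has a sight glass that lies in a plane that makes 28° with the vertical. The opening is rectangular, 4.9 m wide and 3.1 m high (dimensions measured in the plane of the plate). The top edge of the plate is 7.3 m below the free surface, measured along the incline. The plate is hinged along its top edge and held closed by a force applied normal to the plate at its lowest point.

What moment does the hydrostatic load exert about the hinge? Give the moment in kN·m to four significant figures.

γ = ρg = 843 × 9.81 / 1000 = 8.26983 kN/m³.
The plate makes 28° with the vertical, i.e. θ = 90° − 28° = 62° to the horizontal. Measuring y along the incline from the free-surface line, vertical depth h = y·sinθ with sinθ = 0.882948.
The centroid lies 3.1/2 = 1.55 m below the top edge, so y_c = 7.3 + 1.55 = 8.85 m and h_c = 8.85 × 0.882948 = 7.81409 m.
A = 4.9 × 3.1 = 15.19 m².
Resultant F = γ·h_c·A = 8.26983 × 7.81409 × 15.19 = 981.596 kN.
I_c = b·h³/12 = 4.9 × 3.1³/12 = 12.1647 m⁴.
Centre of pressure: y_p = y_c + I_c/(y_c·A) = 8.85 + 12.1647/(8.85 × 15.19) = 8.85 + 0.09049 = 8.94049 m along the plane.
The resultant acts 1.55 + 0.09049 = 1.64049 m (along the plate) below the hinge at the top edge, so the moment about the hinge is M = F × 1.64049 = 981.596 × 1.64049 = 1610.3 kN·m.

M ≈ 1610 kN·m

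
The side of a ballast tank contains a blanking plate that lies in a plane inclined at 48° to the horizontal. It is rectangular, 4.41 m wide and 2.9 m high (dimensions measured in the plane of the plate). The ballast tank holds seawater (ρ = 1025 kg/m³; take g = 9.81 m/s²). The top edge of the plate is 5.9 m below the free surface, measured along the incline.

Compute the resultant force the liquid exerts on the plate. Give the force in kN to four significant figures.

γ = ρg = 1025 × 9.81 / 1000 = 10.05525 kN/m³.
Let θ = 48° be the plate's angle to the horizontal; measure y along the incline from where the plane meets the free surface. Vertical depth h = y·sinθ with sinθ = 0.743145.
The centroid lies 2.9/2 = 1.45 m below the top edge, so y_c = 5.9 + 1.45 = 7.35 m and h_c = 7.35 × 0.743145 = 5.46212 m.
A = 4.41 × 2.9 = 12.789 m².
Resultant F = γ·h_c·A = 10.05525 × 5.46212 × 12.789 = 702.41 kN.

F ≈ 702.4 kN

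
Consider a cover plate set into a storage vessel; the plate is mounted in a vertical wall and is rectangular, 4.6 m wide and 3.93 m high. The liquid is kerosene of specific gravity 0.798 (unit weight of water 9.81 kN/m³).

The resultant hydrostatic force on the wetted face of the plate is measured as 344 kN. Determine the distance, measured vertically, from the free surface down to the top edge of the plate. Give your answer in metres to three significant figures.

d_top ≈ 0.466 m

γ = 0.798 × 9.81 = 7.82838 kN/m³.
A = 4.6 × 3.93 = 18.078 m².
From F = γ·h_c·A, the centroid depth is h_c = 344/(7.82838 × 18.078) = 2.43073 m.
The centroid lies 3.93/2 = 1.965 m below the top edge, so the top edge sits at h_top = 2.43073 − 1.965 = 0.46573 m below the surface.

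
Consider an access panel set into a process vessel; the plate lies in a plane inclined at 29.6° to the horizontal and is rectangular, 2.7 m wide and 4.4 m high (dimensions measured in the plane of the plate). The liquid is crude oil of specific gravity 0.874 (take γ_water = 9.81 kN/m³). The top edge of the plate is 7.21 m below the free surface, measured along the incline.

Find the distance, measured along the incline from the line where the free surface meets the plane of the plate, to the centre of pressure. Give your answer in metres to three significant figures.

y_p = 9.58 m

γ = 0.874 × 9.81 = 8.57394 kN/m³.
Let θ = 29.6° be the plate's angle to the horizontal; measure y along the incline from where the plane meets the free surface. Vertical depth h = y·sinθ with sinθ = 0.493942.
The centroid lies 4.4/2 = 2.2 m below the top edge, so y_c = 7.21 + 2.2 = 9.41 m and h_c = 9.41 × 0.493942 = 4.64799 m.
A = 2.7 × 4.4 = 11.88 m².
Resultant F = γ·h_c·A = 8.57394 × 4.64799 × 11.88 = 473.437 kN.
I_c = b·h³/12 = 2.7 × 4.4³/12 = 19.1664 m⁴.
Centre of pressure: y_p = y_c + I_c/(y_c·A) = 9.41 + 19.1664/(9.41 × 11.88) = 9.41 + 0.171449 = 9.58145 m along the plane.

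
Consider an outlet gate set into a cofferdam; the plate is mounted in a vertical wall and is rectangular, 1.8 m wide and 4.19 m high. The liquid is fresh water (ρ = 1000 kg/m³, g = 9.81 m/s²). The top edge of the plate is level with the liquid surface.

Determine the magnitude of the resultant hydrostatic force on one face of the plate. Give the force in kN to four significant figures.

F ≈ 155.0 kN

γ = ρg = 1000 × 9.81 = 9810 N/m³ = 9.81 kN/m³.
The centroid lies 4.19/2 = 2.095 m below the top edge, so the centroid depth is h_c = 2.095 m.
A = 1.8 × 4.19 = 7.542 m².
Resultant F = γ·h_c·A = 9.81 × 2.095 × 7.542 = 155.003 kN.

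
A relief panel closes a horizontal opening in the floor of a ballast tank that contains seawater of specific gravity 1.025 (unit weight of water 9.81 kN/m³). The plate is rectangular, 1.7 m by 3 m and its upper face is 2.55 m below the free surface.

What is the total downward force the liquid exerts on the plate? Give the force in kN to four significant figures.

γ = 1.025 × 9.81 = 10.05525 kN/m³.
The plate is horizontal, so pressure is uniform at p = γ·h = 10.05525 × 2.55 = 25.6409 kN/m².
A = 1.7 × 3 = 5.1 m².
F = p·A = 25.6409 × 5.1 = 130.769 kN.

F ≈ 130.8 kN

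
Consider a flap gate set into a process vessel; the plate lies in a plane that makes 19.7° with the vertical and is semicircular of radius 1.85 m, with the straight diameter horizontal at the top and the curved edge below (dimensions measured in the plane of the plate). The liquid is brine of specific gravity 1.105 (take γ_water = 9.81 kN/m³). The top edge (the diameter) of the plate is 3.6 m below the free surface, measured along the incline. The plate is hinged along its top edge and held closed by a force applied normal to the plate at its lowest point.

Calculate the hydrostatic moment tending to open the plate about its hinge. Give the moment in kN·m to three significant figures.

γ = 1.105 × 9.81 = 10.84005 kN/m³.
The plate makes 19.7° with the vertical, i.e. θ = 90° − 19.7° = 70.3° to the horizontal. Measuring y along the incline from the free-surface line, vertical depth h = y·sinθ with sinθ = 0.941471.
The centroid of a semicircle lies 4r/(3π) = 0.785164 m from the diameter, here below the top edge, so y_c = 3.6 + 0.785164 = 4.38516 m and h_c = 4.38516 × 0.941471 = 4.1285 m.
A = πr²/2 = π × 1.85²/2 = 5.37605 m².
Resultant F = γ·h_c·A = 10.84005 × 4.1285 × 5.37605 = 240.595 kN.
I_c = (π/8 − 8/(9π))·r⁴ = 0.109757 × 1.85⁴ = 1.28564 m⁴.
Centre of pressure: y_p = y_c + I_c/(y_c·A) = 4.38516 + 1.28564/(4.38516 × 5.37605) = 4.38516 + 0.0545344 = 4.43969 m along the plane.
The resultant acts 0.785164 + 0.0545344 = 0.839698 m (along the plate) below the hinge at the top edge, so the moment about the hinge is M = F × 0.839698 = 240.595 × 0.839698 = 202.027 kN·m.

M ≈ 202 kN·m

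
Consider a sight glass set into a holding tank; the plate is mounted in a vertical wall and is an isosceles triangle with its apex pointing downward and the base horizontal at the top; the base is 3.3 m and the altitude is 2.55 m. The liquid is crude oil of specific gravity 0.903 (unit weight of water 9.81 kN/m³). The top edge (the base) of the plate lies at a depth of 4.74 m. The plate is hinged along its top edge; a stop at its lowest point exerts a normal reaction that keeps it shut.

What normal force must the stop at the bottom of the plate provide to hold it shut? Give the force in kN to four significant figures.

P ≈ 74.73 kN

γ = 0.903 × 9.81 = 8.85843 kN/m³.
With the apex down, the centroid sits h/3 = 2.55/3 = 0.85 m below the base (the top edge), so the centroid depth is h_c = 4.74 + 0.85 = 5.59 m.
A = ½ × 3.3 × 2.55 = 4.2075 m².
Resultant F = γ·h_c·A = 8.85843 × 5.59 × 4.2075 = 208.35 kN.
I_c = b·h³/36 = 3.3 × 2.55³/36 = 1.51996 m⁴.
Centre of pressure: y_p = y_c + I_c/(y_c·A) = 5.59 + 1.51996/(5.59 × 4.2075) = 5.59 + 0.0646244 = 5.65462 m along the plane.
The resultant acts 0.85 + 0.0646244 = 0.914624 m (along the plate) below the hinge at the top edge, so the moment about the hinge is M = F × 0.914624 = 208.35 × 0.914624 = 190.562 kN·m.
A normal force at the bottom, 2.55 m from the hinge, must supply this moment: P = 190.562/2.55 = 74.7302 kN.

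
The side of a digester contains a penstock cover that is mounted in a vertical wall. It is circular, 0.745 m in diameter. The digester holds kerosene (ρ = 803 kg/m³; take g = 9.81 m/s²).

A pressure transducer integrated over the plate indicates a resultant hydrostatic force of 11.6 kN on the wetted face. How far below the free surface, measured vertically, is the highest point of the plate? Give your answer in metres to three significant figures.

d_top ≈ 3.01 m

γ = ρg = 803 × 9.81 / 1000 = 7.87743 kN/m³.
A = π(0.3725)² = 0.435916 m².
From F = γ·h_c·A, the centroid depth is h_c = 11.6/(7.87743 × 0.435916) = 3.37809 m.
The centroid is at the centre, 0.3725 m below the top of the plate, so the highest point sits at h_top = 3.37809 − 0.3725 = 3.00559 m below the surface.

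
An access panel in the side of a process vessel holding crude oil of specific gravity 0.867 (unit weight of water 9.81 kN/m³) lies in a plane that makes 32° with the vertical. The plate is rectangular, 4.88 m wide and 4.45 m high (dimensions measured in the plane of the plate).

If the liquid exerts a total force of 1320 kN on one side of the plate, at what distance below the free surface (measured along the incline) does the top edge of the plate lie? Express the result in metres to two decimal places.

y_top ≈ 6.20 m

γ = 0.867 × 9.81 = 8.50527 kN/m³.
A = 4.88 × 4.45 = 21.716 m².
From F = γ·h_c·A, the centroid depth is h_c = 1320/(8.50527 × 21.716) = 7.14671 m.
The plate makes 32° with the vertical, i.e. θ = 90° − 32° = 58° to the horizontal. Measuring y along the incline from the free-surface line, vertical depth h = y·sinθ with sinθ = 0.848048.
Along the incline, y_c = h_c/sinθ = 7.14671/0.848048 = 8.42725 m.
The centroid lies 4.45/2 = 2.225 m below the top edge, so the top edge sits at y_top = 8.42725 − 2.225 = 6.20225 m along the incline.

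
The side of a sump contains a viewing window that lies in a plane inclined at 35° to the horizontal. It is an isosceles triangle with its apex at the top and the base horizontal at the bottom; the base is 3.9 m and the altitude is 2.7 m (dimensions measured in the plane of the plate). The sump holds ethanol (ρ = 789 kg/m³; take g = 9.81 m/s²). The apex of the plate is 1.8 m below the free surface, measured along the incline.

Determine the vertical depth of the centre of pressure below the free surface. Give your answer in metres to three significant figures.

h_p = 2.13 m

γ = ρg = 789 × 9.81 / 1000 = 7.74009 kN/m³.
Let θ = 35° be the plate's angle to the horizontal; measure y along the incline from where the plane meets the free surface. Vertical depth h = y·sinθ with sinθ = 0.573576.
With the apex up, the centroid sits 2h/3 = 2 × 2.7/3 = 1.8 m below the apex, so y_c = 1.8 + 1.8 = 3.6 m and h_c = 3.6 × 0.573576 = 2.06487 m.
A = ½ × 3.9 × 2.7 = 5.265 m².
Resultant F = γ·h_c·A = 7.74009 × 2.06487 × 5.265 = 84.1467 kN.
I_c = b·h³/36 = 3.9 × 2.7³/36 = 2.13233 m⁴.
Centre of pressure: y_p = y_c + I_c/(y_c·A) = 3.6 + 2.13233/(3.6 × 5.265) = 3.6 + 0.1125 = 3.7125 m along the plane.
Vertically, h_p = y_p·sinθ = 3.7125 × 0.573576 = 2.1294 m.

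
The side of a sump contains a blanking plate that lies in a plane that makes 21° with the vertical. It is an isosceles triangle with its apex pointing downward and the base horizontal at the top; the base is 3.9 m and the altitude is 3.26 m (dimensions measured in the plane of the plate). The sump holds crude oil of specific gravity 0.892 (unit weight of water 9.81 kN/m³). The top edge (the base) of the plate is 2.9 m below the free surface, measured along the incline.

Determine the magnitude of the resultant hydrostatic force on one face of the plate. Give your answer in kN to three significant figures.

γ = 0.892 × 9.81 = 8.75052 kN/m³.
The plate makes 21° with the vertical, i.e. θ = 90° − 21° = 69° to the horizontal. Measuring y along the incline from the free-surface line, vertical depth h = y·sinθ with sinθ = 0.933580.
With the apex down, the centroid sits h/3 = 3.26/3 = 1.08667 m below the base (the top edge), so y_c = 2.9 + 1.08667 = 3.98667 m and h_c = 3.98667 × 0.933580 = 3.72188 m.
A = ½ × 3.9 × 3.26 = 6.357 m².
Resultant F = γ·h_c·A = 8.75052 × 3.72188 × 6.357 = 207.037 kN.

F ≈ 207 kN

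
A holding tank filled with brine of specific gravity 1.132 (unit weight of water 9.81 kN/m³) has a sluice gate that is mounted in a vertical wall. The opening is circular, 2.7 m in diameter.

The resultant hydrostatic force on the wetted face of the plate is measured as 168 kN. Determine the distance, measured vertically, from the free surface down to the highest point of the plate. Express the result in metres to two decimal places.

d_top ≈ 1.29 m

γ = 1.132 × 9.81 = 11.10492 kN/m³.
A = π(1.35)² = 5.72555 m².
From F = γ·h_c·A, the centroid depth is h_c = 168/(11.10492 × 5.72555) = 2.64227 m.
The centroid is at the centre, 1.35 m below the top of the plate, so the highest point sits at h_top = 2.64227 − 1.35 = 1.29227 m below the surface.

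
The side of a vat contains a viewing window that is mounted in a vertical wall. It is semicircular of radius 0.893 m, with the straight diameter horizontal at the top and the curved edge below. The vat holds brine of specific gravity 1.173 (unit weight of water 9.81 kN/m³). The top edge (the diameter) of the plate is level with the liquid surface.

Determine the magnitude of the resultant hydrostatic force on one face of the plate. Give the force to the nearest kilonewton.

F ≈ 5 kN

γ = 1.173 × 9.81 = 11.50713 kN/m³.
The centroid of a semicircle lies 4r/(3π) = 0.379001 m from the diameter, here below the top edge, so the centroid depth is h_c = 0.379001 m.
A = πr²/2 = π × 0.893²/2 = 1.25263 m².
Resultant F = γ·h_c·A = 11.50713 × 0.379001 × 1.25263 = 5.46299 kN.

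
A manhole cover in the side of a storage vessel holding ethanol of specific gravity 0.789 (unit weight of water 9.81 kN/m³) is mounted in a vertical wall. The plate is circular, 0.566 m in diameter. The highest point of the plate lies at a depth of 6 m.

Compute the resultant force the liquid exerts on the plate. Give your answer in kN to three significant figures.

F ≈ 12.2 kN

γ = 0.789 × 9.81 = 7.74009 kN/m³.
The centroid is at the centre, 0.283 m below the top of the plate, so the centroid depth is h_c = 6 + 0.283 = 6.283 m.
A = π(0.283)² = 0.251607 m².
Resultant F = γ·h_c·A = 7.74009 × 6.283 × 0.251607 = 12.2359 kN.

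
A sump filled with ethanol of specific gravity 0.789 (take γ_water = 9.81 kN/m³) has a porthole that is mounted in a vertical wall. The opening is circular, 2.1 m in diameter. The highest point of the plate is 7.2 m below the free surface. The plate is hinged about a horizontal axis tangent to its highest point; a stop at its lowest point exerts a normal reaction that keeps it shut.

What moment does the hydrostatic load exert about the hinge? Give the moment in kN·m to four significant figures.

M ≈ 239.6 kN·m

γ = 0.789 × 9.81 = 7.74009 kN/m³.
The centroid is at the centre, 1.05 m below the top of the plate, so the centroid depth is h_c = 7.2 + 1.05 = 8.25 m.
A = π(1.05)² = 3.46361 m².
Resultant F = γ·h_c·A = 7.74009 × 8.25 × 3.46361 = 221.171 kN.
I_c = πr⁴/4 = π × 1.05⁴/4 = 0.954656 m⁴.
Centre of pressure: y_p = y_c + I_c/(y_c·A) = 8.25 + 0.954656/(8.25 × 3.46361) = 8.25 + 0.033409 = 8.28341 m along the plane.
The resultant acts 1.05 + 0.033409 = 1.08341 m (along the plate) below the hinge at the top edge, so the moment about the hinge is M = F × 1.08341 = 221.171 × 1.08341 = 239.619 kN·m.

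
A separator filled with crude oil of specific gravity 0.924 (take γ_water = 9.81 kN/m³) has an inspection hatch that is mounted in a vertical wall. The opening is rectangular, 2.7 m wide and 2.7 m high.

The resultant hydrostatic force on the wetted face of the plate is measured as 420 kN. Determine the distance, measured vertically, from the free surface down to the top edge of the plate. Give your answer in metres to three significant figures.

γ = 0.924 × 9.81 = 9.06444 kN/m³.
A = 2.7 × 2.7 = 7.29 m².
From F = γ·h_c·A, the centroid depth is h_c = 420/(9.06444 × 7.29) = 6.35595 m.
The centroid lies 2.7/2 = 1.35 m below the top edge, so the top edge sits at h_top = 6.35595 − 1.35 = 5.00595 m below the surface.

d_top ≈ 5.01 m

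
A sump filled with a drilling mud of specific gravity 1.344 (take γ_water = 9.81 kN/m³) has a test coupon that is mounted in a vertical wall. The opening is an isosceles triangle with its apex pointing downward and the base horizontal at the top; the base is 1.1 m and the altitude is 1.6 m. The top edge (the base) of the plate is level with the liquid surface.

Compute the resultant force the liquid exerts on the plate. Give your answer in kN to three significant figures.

F ≈ 6.19 kN

γ = 1.344 × 9.81 = 13.18464 kN/m³.
With the apex down, the centroid sits h/3 = 1.6/3 = 0.533333 m below the base (the top edge), so the centroid depth is h_c = 0.533333 m.
A = ½ × 1.1 × 1.6 = 0.88 m².
Resultant F = γ·h_c·A = 13.18464 × 0.533333 × 0.88 = 6.18799 kN.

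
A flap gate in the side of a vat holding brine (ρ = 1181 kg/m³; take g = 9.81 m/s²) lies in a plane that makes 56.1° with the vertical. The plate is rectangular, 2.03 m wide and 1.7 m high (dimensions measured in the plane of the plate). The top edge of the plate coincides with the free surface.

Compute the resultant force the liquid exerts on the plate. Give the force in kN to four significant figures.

γ = ρg = 1181 × 9.81 / 1000 = 11.58561 kN/m³.
The plate makes 56.1° with the vertical, i.e. θ = 90° − 56.1° = 33.9° to the horizontal. Measuring y along the incline from the free-surface line, vertical depth h = y·sinθ with sinθ = 0.557745.
The centroid lies 1.7/2 = 0.85 m below the top edge, so y_c = 0.85 m and h_c = 0.85 × 0.557745 = 0.474083 m.
A = 2.03 × 1.7 = 3.451 m².
Resultant F = γ·h_c·A = 11.58561 × 0.474083 × 3.451 = 18.9548 kN.

F ≈ 18.95 kN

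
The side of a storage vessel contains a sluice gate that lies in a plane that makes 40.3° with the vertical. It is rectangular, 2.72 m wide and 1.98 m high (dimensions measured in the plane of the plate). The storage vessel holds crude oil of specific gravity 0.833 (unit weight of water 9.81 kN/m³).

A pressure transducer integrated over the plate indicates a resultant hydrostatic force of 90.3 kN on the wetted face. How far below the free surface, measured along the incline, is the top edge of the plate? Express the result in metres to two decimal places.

y_top ≈ 1.70 m

γ = 0.833 × 9.81 = 8.17173 kN/m³.
A = 2.72 × 1.98 = 5.3856 m².
From F = γ·h_c·A, the centroid depth is h_c = 90.3/(8.17173 × 5.3856) = 2.05182 m.
The plate makes 40.3° with the vertical, i.e. θ = 90° − 40.3° = 49.7° to the horizontal. Measuring y along the incline from the free-surface line, vertical depth h = y·sinθ with sinθ = 0.762668.
Along the incline, y_c = h_c/sinθ = 2.05182/0.762668 = 2.69032 m.
The centroid lies 1.98/2 = 0.99 m below the top edge, so the top edge sits at y_top = 2.69032 − 0.99 = 1.70032 m along the incline.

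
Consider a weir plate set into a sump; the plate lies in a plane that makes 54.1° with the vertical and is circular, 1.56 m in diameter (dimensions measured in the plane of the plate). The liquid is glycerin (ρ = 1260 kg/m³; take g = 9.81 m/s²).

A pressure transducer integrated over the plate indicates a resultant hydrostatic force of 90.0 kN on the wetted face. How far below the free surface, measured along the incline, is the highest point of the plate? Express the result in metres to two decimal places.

γ = ρg = 1260 × 9.81 / 1000 = 12.3606 kN/m³.
A = π(0.78)² = 1.91134 m².
From F = γ·h_c·A, the centroid depth is h_c = 90.0/(12.3606 × 1.91134) = 3.80947 m.
The plate makes 54.1° with the vertical, i.e. θ = 90° − 54.1° = 35.9° to the horizontal. Measuring y along the incline from the free-surface line, vertical depth h = y·sinθ with sinθ = 0.586372.
Along the incline, y_c = h_c/sinθ = 3.80947/0.586372 = 6.49668 m.
The centroid is at the centre, 0.78 m below the top of the plate, so the highest point sits at y_top = 6.49668 − 0.78 = 5.71668 m along the incline.

y_top ≈ 5.72 m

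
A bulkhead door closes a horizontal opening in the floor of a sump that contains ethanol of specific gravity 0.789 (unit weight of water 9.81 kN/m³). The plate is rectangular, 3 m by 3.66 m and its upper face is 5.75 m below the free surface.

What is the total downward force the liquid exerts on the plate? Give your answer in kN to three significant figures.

F ≈ 489 kN

γ = 0.789 × 9.81 = 7.74009 kN/m³.
The plate is horizontal, so pressure is uniform at p = γ·h = 7.74009 × 5.75 = 44.5055 kN/m².
A = 3 × 3.66 = 10.98 m².
F = p·A = 44.5055 × 10.98 = 488.67 kN.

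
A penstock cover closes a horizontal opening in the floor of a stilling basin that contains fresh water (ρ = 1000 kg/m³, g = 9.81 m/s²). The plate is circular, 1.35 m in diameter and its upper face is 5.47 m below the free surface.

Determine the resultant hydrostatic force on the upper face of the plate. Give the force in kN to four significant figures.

F ≈ 76.81 kN

γ = ρg = 1000 × 9.81 = 9810 N/m³ = 9.81 kN/m³.
The plate is horizontal, so pressure is uniform at p = γ·h = 9.81 × 5.47 = 53.6607 kN/m².
A = π(0.675)² = 1.43139 m².
F = p·A = 53.6607 × 1.43139 = 76.8094 kN.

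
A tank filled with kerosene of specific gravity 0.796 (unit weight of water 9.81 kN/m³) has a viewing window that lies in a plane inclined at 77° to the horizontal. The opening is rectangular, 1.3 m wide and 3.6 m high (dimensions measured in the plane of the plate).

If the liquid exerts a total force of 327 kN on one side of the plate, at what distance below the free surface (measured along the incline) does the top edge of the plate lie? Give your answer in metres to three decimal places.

y_top ≈ 7.383 m

γ = 0.796 × 9.81 = 7.80876 kN/m³.
A = 1.3 × 3.6 = 4.68 m².
From F = γ·h_c·A, the centroid depth is h_c = 327/(7.80876 × 4.68) = 8.94787 m.
Let θ = 77° be the plate's angle to the horizontal; measure y along the incline from where the plane meets the free surface. Vertical depth h = y·sinθ with sinθ = 0.974370.
Along the incline, y_c = h_c/sinθ = 8.94787/0.974370 = 9.18324 m.
The centroid lies 3.6/2 = 1.8 m below the top edge, so the top edge sits at y_top = 9.18324 − 1.8 = 7.38324 m along the incline.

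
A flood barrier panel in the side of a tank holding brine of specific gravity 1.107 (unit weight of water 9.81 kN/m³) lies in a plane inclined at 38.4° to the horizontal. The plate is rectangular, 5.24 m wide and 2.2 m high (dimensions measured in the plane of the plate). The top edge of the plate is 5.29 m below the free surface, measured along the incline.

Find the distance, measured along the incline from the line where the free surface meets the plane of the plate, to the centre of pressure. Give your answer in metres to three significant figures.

γ = 1.107 × 9.81 = 10.85967 kN/m³.
Let θ = 38.4° be the plate's angle to the horizontal; measure y along the incline from where the plane meets the free surface. Vertical depth h = y·sinθ with sinθ = 0.621148.
The centroid lies 2.2/2 = 1.1 m below the top edge, so y_c = 5.29 + 1.1 = 6.39 m and h_c = 6.39 × 0.621148 = 3.96914 m.
A = 5.24 × 2.2 = 11.528 m².
Resultant F = γ·h_c·A = 10.85967 × 3.96914 × 11.528 = 496.898 kN.
I_c = b·h³/12 = 5.24 × 2.2³/12 = 4.64963 m⁴.
Centre of pressure: y_p = y_c + I_c/(y_c·A) = 6.39 + 4.64963/(6.39 × 11.528) = 6.39 + 0.0631195 = 6.45312 m along the plane.

y_p = 6.45 m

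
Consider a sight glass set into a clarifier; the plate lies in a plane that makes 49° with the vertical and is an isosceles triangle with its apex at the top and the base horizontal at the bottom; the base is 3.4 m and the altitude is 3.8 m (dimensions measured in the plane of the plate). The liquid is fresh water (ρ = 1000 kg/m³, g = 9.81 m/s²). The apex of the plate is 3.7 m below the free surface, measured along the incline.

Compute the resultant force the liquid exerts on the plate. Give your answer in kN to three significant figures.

F ≈ 259 kN

γ = ρg = 1000 × 9.81 = 9810 N/m³ = 9.81 kN/m³.
The plate makes 49° with the vertical, i.e. θ = 90° − 49° = 41° to the horizontal. Measuring y along the incline from the free-surface line, vertical depth h = y·sinθ with sinθ = 0.656059.
With the apex up, the centroid sits 2h/3 = 2 × 3.8/3 = 2.53333 m below the apex, so y_c = 3.7 + 2.53333 = 6.23333 m and h_c = 6.23333 × 0.656059 = 4.08943 m.
A = ½ × 3.4 × 3.8 = 6.46 m².
Resultant F = γ·h_c·A = 9.81 × 4.08943 × 6.46 = 259.158 kN.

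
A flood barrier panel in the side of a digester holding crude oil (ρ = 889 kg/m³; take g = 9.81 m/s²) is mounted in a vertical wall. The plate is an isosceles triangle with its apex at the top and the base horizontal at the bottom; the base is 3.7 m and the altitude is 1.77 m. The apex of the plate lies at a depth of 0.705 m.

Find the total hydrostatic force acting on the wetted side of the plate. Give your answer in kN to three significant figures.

γ = ρg = 889 × 9.81 / 1000 = 8.72109 kN/m³.
With the apex up, the centroid sits 2h/3 = 2 × 1.77/3 = 1.18 m below the apex, so the centroid depth is h_c = 0.705 + 1.18 = 1.885 m.
A = ½ × 3.7 × 1.77 = 3.2745 m².
Resultant F = γ·h_c·A = 8.72109 × 1.885 × 3.2745 = 53.8303 kN.

F ≈ 53.8 kN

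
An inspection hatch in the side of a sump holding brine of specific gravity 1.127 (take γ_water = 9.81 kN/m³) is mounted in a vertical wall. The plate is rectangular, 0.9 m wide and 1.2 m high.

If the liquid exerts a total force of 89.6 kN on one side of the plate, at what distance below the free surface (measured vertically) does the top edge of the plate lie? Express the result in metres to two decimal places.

γ = 1.127 × 9.81 = 11.05587 kN/m³.
A = 0.9 × 1.2 = 1.08 m².
From F = γ·h_c·A, the centroid depth is h_c = 89.6/(11.05587 × 1.08) = 7.50397 m.
The centroid lies 1.2/2 = 0.6 m below the top edge, so the top edge sits at h_top = 7.50397 − 0.6 = 6.90397 m below the surface.

d_top ≈ 6.90 m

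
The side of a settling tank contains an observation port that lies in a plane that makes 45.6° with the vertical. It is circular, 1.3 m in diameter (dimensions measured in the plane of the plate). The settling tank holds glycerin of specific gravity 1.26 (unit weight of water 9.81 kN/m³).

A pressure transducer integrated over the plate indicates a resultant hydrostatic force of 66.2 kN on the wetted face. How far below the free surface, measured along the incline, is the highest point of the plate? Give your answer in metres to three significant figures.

γ = 1.26 × 9.81 = 12.3606 kN/m³.
A = π(0.65)² = 1.32732 m².
From F = γ·h_c·A, the centroid depth is h_c = 66.2/(12.3606 × 1.32732) = 4.03499 m.
The plate makes 45.6° with the vertical, i.e. θ = 90° − 45.6° = 44.4° to the horizontal. Measuring y along the incline from the free-surface line, vertical depth h = y·sinθ with sinθ = 0.699663.
Along the incline, y_c = h_c/sinθ = 4.03499/0.699663 = 5.76705 m.
The centroid is at the centre, 0.65 m below the top of the plate, so the highest point sits at y_top = 5.76705 − 0.65 = 5.11705 m along the incline.

y_top ≈ 5.12 m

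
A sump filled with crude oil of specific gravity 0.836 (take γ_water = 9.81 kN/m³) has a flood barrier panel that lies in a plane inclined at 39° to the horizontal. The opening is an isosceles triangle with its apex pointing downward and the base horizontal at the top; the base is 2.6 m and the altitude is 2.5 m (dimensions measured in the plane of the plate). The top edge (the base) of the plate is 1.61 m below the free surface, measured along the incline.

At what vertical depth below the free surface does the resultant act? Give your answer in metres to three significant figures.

h_p = 1.63 m

γ = 0.836 × 9.81 = 8.20116 kN/m³.
Let θ = 39° be the plate's angle to the horizontal; measure y along the incline from where the plane meets the free surface. Vertical depth h = y·sinθ with sinθ = 0.629320.
With the apex down, the centroid sits h/3 = 2.5/3 = 0.833333 m below the base (the top edge), so y_c = 1.61 + 0.833333 = 2.44333 m and h_c = 2.44333 × 0.629320 = 1.53764 m.
A = ½ × 2.6 × 2.5 = 3.25 m².
Resultant F = γ·h_c·A = 8.20116 × 1.53764 × 3.25 = 40.9839 kN.
I_c = b·h³/36 = 2.6 × 2.5³/36 = 1.12847 m⁴.
Centre of pressure: y_p = y_c + I_c/(y_c·A) = 2.44333 + 1.12847/(2.44333 × 3.25) = 2.44333 + 0.14211 = 2.58544 m along the plane.
Vertically, h_p = y_p·sinθ = 2.58544 × 0.629320 = 1.62707 m.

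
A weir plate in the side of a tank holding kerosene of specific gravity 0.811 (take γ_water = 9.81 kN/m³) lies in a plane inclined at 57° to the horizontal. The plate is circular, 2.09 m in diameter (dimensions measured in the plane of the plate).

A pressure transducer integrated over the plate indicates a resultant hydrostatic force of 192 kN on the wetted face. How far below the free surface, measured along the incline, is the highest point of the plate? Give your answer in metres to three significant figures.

y_top ≈ 7.34 m

γ = 0.811 × 9.81 = 7.95591 kN/m³.
A = π(1.045)² = 3.4307 m².
From F = γ·h_c·A, the centroid depth is h_c = 192/(7.95591 × 3.4307) = 7.03443 m.
Let θ = 57° be the plate's angle to the horizontal; measure y along the incline from where the plane meets the free surface. Vertical depth h = y·sinθ with sinθ = 0.838671.
Along the incline, y_c = h_c/sinθ = 7.03443/0.838671 = 8.38759 m.
The centroid is at the centre, 1.045 m below the top of the plate, so the highest point sits at y_top = 8.38759 − 1.045 = 7.34259 m along the incline.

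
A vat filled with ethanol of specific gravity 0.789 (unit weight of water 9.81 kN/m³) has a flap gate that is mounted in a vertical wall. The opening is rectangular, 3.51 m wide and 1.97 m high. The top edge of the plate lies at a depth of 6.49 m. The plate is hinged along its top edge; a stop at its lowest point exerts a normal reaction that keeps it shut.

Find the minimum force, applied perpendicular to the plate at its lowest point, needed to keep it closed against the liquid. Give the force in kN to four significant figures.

γ = 0.789 × 9.81 = 7.74009 kN/m³.
The centroid lies 1.97/2 = 0.985 m below the top edge, so the centroid depth is h_c = 6.49 + 0.985 = 7.475 m.
A = 3.51 × 1.97 = 6.9147 m².
Resultant F = γ·h_c·A = 7.74009 × 7.475 × 6.9147 = 400.065 kN.
I_c = b·h³/12 = 3.51 × 1.97³/12 = 2.23627 m⁴.
Centre of pressure: y_p = y_c + I_c/(y_c·A) = 7.475 + 2.23627/(7.475 × 6.9147) = 7.475 + 0.0432653 = 7.51827 m along the plane.
The resultant acts 0.985 + 0.0432653 = 1.02827 m (along the plate) below the hinge at the top edge, so the moment about the hinge is M = F × 1.02827 = 400.065 × 1.02827 = 411.375 kN·m.
A normal force at the bottom, 1.97 m from the hinge, must supply this moment: P = 411.375/1.97 = 208.82 kN.

P ≈ 208.8 kN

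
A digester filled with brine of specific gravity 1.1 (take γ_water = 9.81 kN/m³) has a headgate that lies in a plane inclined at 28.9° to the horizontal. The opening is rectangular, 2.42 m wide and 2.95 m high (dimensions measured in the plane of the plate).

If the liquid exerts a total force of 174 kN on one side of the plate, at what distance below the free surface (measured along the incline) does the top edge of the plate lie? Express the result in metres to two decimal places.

y_top ≈ 3.20 m

γ = 1.1 × 9.81 = 10.791 kN/m³.
A = 2.42 × 2.95 = 7.139 m².
From F = γ·h_c·A, the centroid depth is h_c = 174/(10.791 × 7.139) = 2.25866 m.
Let θ = 28.9° be the plate's angle to the horizontal; measure y along the incline from where the plane meets the free surface. Vertical depth h = y·sinθ with sinθ = 0.483282.
Along the incline, y_c = h_c/sinθ = 2.25866/0.483282 = 4.67359 m.
The centroid lies 2.95/2 = 1.475 m below the top edge, so the top edge sits at y_top = 4.67359 − 1.475 = 3.19859 m along the incline.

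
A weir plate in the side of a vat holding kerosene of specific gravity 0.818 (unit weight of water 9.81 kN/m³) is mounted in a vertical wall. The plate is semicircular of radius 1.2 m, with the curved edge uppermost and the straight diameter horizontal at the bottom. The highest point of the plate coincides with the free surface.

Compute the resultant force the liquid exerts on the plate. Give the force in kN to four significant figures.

γ = 0.818 × 9.81 = 8.02458 kN/m³.
The centroid lies 4r/(3π) = 0.509296 m above the diameter, so r − 4r/(3π) = 1.2 − 0.509296 = 0.690704 m below the topmost point, so the centroid depth is h_c = 0.690704 m.
A = πr²/2 = π × 1.2²/2 = 2.26195 m².
Resultant F = γ·h_c·A = 8.02458 × 0.690704 × 2.26195 = 12.5371 kN.

F ≈ 12.54 kN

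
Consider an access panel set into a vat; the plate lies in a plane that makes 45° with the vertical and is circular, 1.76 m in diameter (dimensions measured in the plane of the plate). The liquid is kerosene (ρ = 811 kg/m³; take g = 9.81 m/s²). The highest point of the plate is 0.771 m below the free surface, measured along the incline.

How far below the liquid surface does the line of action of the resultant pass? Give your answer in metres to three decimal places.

γ = ρg = 811 × 9.81 / 1000 = 7.95591 kN/m³.
The plate makes 45° with the vertical, i.e. θ = 90° − 45° = 45° to the horizontal. Measuring y along the incline from the free-surface line, vertical depth h = y·sinθ with sinθ = 0.707107.
The centroid is at the centre, 0.88 m below the top of the plate, so y_c = 0.771 + 0.88 = 1.651 m and h_c = 1.651 × 0.707107 = 1.16743 m.
A = π(0.88)² = 2.43285 m².
Resultant F = γ·h_c·A = 7.95591 × 1.16743 × 2.43285 = 22.5962 kN.
I_c = πr⁴/4 = π × 0.88⁴/4 = 0.471 m⁴.
Centre of pressure: y_p = y_c + I_c/(y_c·A) = 1.651 + 0.471/(1.651 × 2.43285) = 1.651 + 0.117262 = 1.76826 m along the plane.
Vertically, h_p = y_p·sinθ = 1.76826 × 0.707107 = 1.25035 m.

h_p = 1.250 m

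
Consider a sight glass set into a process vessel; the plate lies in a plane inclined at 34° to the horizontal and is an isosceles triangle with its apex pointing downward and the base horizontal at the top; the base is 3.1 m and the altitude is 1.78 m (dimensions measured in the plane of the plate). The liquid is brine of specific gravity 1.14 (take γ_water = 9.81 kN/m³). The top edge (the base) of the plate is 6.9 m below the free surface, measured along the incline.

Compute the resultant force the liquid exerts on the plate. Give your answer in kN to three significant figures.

γ = 1.14 × 9.81 = 11.1834 kN/m³.
Let θ = 34° be the plate's angle to the horizontal; measure y along the incline from where the plane meets the free surface. Vertical depth h = y·sinθ with sinθ = 0.559193.
With the apex down, the centroid sits h/3 = 1.78/3 = 0.593333 m below the base (the top edge), so y_c = 6.9 + 0.593333 = 7.49333 m and h_c = 7.49333 × 0.559193 = 4.19022 m.
A = ½ × 3.1 × 1.78 = 2.759 m².
Resultant F = γ·h_c·A = 11.1834 × 4.19022 × 2.759 = 129.289 kN.

F ≈ 129 kN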